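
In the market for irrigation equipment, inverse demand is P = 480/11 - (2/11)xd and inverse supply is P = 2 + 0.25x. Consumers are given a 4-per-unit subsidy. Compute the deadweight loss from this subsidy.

Deadweight loss = 352/19

Pre-subsidy: 480/11 - (2/11)x = 2 + 0.25x gives x* = 1832/19 and P* = 496/19.
With the rebate, buyers effectively pay Pb = Ps − 4, where Ps is the price sellers receive.
On the curves, Pb = 480/11 - (2/11)x and Ps = 2 + 0.25x; the wedge Ps − Pb = 4 gives 2 + 0.25x − (480/11 - (2/11)x) = 4, so x' = 2008/19.
Then Pb = 480/11 − (2/11)·(2008/19) = 464/19 and Ps = 2 + 0.25·(2008/19) = 540/19.
The subsidy expands output by 2008/19 − 1832/19 = 176/19 past the efficient level; on those units the gap between marginal cost and willingness to pay runs from 0 up to 4.
DWL = ½ × 4 × 176/19 = 352/19.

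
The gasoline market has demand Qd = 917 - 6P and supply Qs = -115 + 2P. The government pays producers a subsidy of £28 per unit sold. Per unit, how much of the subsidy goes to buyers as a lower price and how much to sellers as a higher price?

Pre-subsidy: 917 - 6P = -115 + 2P gives P* = 129, Q* = 143.
With the subsidy, sellers receive Ps = Pb + 28 for each unit, where Pb is the price buyers pay.
Supply in terms of Pb becomes Qs = -115 + 2(Pb + 28) = -59 + 2Pb. Setting this equal to demand: 917 - 6Pb = -59 + 2Pb, so Pb = 122.
Sellers receive Ps = 122 + 28 = 150; Q' = 917 − 6·122 = 185.
Buyers' price falls by P* − Pb = 129 − 122 = 7; sellers' price rises by Ps − P* = 150 − 129 = 21.

Buyers gain £7 per unit; sellers gain £21 per unit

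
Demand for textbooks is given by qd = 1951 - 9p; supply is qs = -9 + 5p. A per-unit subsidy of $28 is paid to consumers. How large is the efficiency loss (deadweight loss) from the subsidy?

Deadweight loss = $1260

Pre-subsidy: 1951 - 9p = -9 + 5p gives p* = 140, q* = 691.
With the rebate, buyers effectively pay pb = ps − 28, where ps is the price sellers receive.
Demand in terms of ps becomes qd = 1951 − 9(ps − 28) = 2203 - 9ps. Setting this equal to supply: 2203 - 9ps = -9 + 5ps, so ps = 158.
Buyers pay pb = 158 − 28 = 130; q' = -9 + 5·158 = 781.
The subsidy expands output by 781 − 691 = 90 past the efficient level; on those units the gap between marginal cost and willingness to pay runs from 0 up to 28.
DWL = ½ × 28 × 90 = 1260.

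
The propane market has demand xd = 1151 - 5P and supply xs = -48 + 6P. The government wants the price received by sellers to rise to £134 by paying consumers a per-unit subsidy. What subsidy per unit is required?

At a seller price of 134, quantity supplied is -48 + 6·134 = 756.
Buyers absorb 756 only when they pay Pb with 1151 − 5·Pb = 756, i.e. Pb = 79.
s = Ps − Pb = 134 − 79 = 55.

Required subsidy s = £55 per unit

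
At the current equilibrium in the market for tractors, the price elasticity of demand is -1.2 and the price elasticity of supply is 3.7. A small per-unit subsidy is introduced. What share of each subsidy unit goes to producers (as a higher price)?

Producer share = 12/49

For a small subsidy around the equilibrium, the benefit split depends on the relative slopes, which at a point are proportional to the elasticities.
Buyer share = εs/(εs + |εd|) = 3.7/(3.7 + 1.2) = 37/49; seller share = |εd|/(εs + |εd|) = 12/49.
So producers capture 12/49 of the subsidy.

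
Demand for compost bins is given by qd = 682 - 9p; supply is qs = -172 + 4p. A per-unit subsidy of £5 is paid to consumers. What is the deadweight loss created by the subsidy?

Pre-subsidy: 682 - 9p = -172 + 4p gives p* = 854/13, q* = 1180/13.
With the rebate, buyers effectively pay pb = ps − 5, where ps is the price sellers receive.
Demand in terms of ps becomes qd = 682 − 9(ps − 5) = 727 - 9ps. Setting this equal to supply: 727 - 9ps = -172 + 4ps, so ps = 899/13.
Buyers pay pb = 899/13 − 5 = 834/13; q' = -172 + 4·(899/13) = 1360/13.
The subsidy expands output by 1360/13 − 1180/13 = 180/13 past the efficient level; on those units the gap between marginal cost and willingness to pay runs from 0 up to 5.
DWL = ½ × 5 × 180/13 = 450/13.

Deadweight loss = 450/13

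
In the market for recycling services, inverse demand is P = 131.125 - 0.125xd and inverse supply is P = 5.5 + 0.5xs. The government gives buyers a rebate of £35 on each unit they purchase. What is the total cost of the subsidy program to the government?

Pre-subsidy: 131.125 - 0.125x = 5.5 + 0.5x gives x* = 201 and P* = 106.
With the rebate, buyers effectively pay Pb = Ps − 35, where Ps is the price sellers receive.
On the curves, Pb = 131.125 - 0.125x and Ps = 5.5 + 0.5x; the wedge Ps − Pb = 35 gives 5.5 + 0.5x − (131.125 - 0.125x) = 35, so x' = 257.
Then Pb = 131.125 − 0.125·257 = 99 and Ps = 5.5 + 0.5·257 = 134.
Government outlay = subsidy × quantity = 35 × 257 = 8995.

Government cost = £8995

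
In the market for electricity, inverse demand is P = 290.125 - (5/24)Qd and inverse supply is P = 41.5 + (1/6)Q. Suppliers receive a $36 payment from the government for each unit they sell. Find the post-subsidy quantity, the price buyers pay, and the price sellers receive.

Pre-subsidy: 290.125 - (5/24)Q = 41.5 + (1/6)Q gives Q* = 663 and P* = 152.
With the subsidy, sellers receive Ps = Pb + 36 for each unit, where Pb is the price buyers pay.
On the curves, Pb = 290.125 - (5/24)Q and Ps = 41.5 + (1/6)Q; the wedge Ps − Pb = 36 gives 41.5 + (1/6)Q − (290.125 - (5/24)Q) = 36, so Q' = 759.
Then Pb = 290.125 − (5/24)·759 = 132 and Ps = 41.5 + (1/6)·759 = 168.

Q' = 759; buyers pay $132; sellers receive $168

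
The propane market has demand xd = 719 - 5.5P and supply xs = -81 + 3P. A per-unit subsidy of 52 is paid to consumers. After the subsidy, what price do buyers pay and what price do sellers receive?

Pre-subsidy: 719 - 5.5P = -81 + 3P gives P* = 1600/17, x* = 3423/17.
With the rebate, buyers effectively pay Pb = Ps − 52, where Ps is the price sellers receive.
Demand in terms of Ps becomes xd = 719 − 5.5(Ps − 52) = 1005 - 5.5Ps. Setting this equal to supply: 1005 - 5.5Ps = -81 + 3Ps, so Ps = 2172/17.
Buyers pay Pb = 2172/17 − 52 = 1288/17; x' = -81 + 3·(2172/17) = 5139/17.

Buyers pay 1288/17; sellers receive 2172/17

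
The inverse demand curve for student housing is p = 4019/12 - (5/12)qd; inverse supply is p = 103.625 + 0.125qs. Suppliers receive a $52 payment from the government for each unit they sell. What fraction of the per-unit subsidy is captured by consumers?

Pre-subsidy: 4019/12 - (5/12)q = 103.625 + 0.125q gives q* = 427 and p* = 157.
With the subsidy, sellers receive ps = pb + 52 for each unit, where pb is the price buyers pay.
On the curves, pb = 4019/12 - (5/12)q and ps = 103.625 + 0.125q; the wedge ps − pb = 52 gives 103.625 + 0.125q − (4019/12 - (5/12)q) = 52, so q' = 523.
Then pb = 4019/12 − (5/12)·523 = 117 and ps = 103.625 + 0.125·523 = 169.
Buyers' price falls by p* − pb = 157 − 117 = 40; sellers' price rises by ps − p* = 169 − 157 = 12.
So consumers capture 40/52 = 10/13 of each unit of subsidy.

Consumer share = 10/13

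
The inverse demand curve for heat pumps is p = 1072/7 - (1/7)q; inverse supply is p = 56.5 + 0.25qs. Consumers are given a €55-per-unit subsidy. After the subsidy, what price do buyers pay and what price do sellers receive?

Pre-subsidy: 1072/7 - (1/7)q = 56.5 + 0.25q gives q* = 246 and p* = 118.
With the rebate, buyers effectively pay pb = ps − 55, where ps is the price sellers receive.
On the curves, pb = 1072/7 - (1/7)q and ps = 56.5 + 0.25q; the wedge ps − pb = 55 gives 56.5 + 0.25q − (1072/7 - (1/7)q) = 55, so q' = 386.
Then pb = 1072/7 − (1/7)·386 = 98 and ps = 56.5 + 0.25·386 = 153.

Buyers pay €98; sellers receive €153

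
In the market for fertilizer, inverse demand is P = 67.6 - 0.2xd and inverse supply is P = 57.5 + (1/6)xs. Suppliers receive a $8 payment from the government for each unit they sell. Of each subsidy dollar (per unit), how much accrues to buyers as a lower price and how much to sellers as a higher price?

Pre-subsidy: 67.6 - 0.2x = 57.5 + (1/6)x gives x* = 303/11 and P* = 683/11.
With the subsidy, sellers receive Ps = Pb + 8 for each unit, where Pb is the price buyers pay.
On the curves, Pb = 67.6 - 0.2x and Ps = 57.5 + (1/6)x; the wedge Ps − Pb = 8 gives 57.5 + (1/6)x − (67.6 - 0.2x) = 8, so x' = 543/11.
Then Pb = 67.6 − 0.2·(543/11) = 635/11 and Ps = 57.5 + (1/6)·(543/11) = 723/11.
Buyers' price falls by P* − Pb = 683/11 − 635/11 = 48/11; sellers' price rises by Ps − P* = 723/11 − 683/11 = 40/11.

Buyers gain 48/11 per unit; sellers gain 40/11 per unit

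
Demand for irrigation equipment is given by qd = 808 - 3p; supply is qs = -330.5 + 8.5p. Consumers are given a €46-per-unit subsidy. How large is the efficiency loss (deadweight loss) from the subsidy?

Deadweight loss = €2346

Pre-subsidy: 808 - 3p = -330.5 + 8.5p gives p* = 99, q* = 511.
With the rebate, buyers effectively pay pb = ps − 46, where ps is the price sellers receive.
Demand in terms of ps becomes qd = 808 − 3(ps − 46) = 946 - 3ps. Setting this equal to supply: 946 - 3ps = -330.5 + 8.5ps, so ps = 111.
Buyers pay pb = 111 − 46 = 65; q' = -330.5 + 8.5·111 = 613.
The subsidy expands output by 613 − 511 = 102 past the efficient level; on those units the gap between marginal cost and willingness to pay runs from 0 up to 46.
DWL = ½ × 46 × 102 = 2346.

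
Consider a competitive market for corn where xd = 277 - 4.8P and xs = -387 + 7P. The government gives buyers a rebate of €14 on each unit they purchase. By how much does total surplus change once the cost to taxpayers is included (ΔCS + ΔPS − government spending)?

Net change in total surplus = -16464/59

Pre-subsidy: 277 - 4.8P = -387 + 7P gives P* = 3320/59, x* = 407/59.
With the rebate, buyers effectively pay Pb = Ps − 14, where Ps is the price sellers receive.
Demand in terms of Ps becomes xd = 277 − 4.8(Ps − 14) = 344.2 - 4.8Ps. Setting this equal to supply: 344.2 - 4.8Ps = -387 + 7Ps, so Ps = 3656/59.
Buyers pay Pb = 3656/59 − 14 = 2830/59; x' = -387 + 7·(3656/59) = 2759/59.
ΔCS = ½(407/59 + 2759/59)(3320/59 − 2830/59) = 775670/3481; ΔPS = ½(407/59 + 2759/59)(3656/59 − 3320/59) = 531888/3481.
Government spending = 14 × 2759/59 = 38626/59.
Net change = 775670/3481 + 531888/3481 − 38626/59 = -16464/59. The loss equals the DWL triangle ½·14·2352/59.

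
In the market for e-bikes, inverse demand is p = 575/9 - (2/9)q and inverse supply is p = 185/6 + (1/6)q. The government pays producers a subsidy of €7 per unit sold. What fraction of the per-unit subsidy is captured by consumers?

Consumer share = 4/7

Pre-subsidy: 575/9 - (2/9)q = 185/6 + (1/6)q gives q* = 85 and p* = 45.
With the subsidy, sellers receive ps = pb + 7 for each unit, where pb is the price buyers pay.
On the curves, pb = 575/9 - (2/9)q and ps = 185/6 + (1/6)q; the wedge ps − pb = 7 gives 185/6 + (1/6)q − (575/9 - (2/9)q) = 7, so q' = 103.
Then pb = 575/9 − (2/9)·103 = 41 and ps = 185/6 + (1/6)·103 = 48.
Buyers' price falls by p* − pb = 45 − 41 = 4; sellers' price rises by ps − p* = 48 − 45 = 3.
So consumers capture 4/7 = 4/7 of each unit of subsidy.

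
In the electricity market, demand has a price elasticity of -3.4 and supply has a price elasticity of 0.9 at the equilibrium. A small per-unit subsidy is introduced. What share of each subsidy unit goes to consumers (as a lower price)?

Consumer share = 9/43

For a small subsidy around the equilibrium, the benefit split depends on the relative slopes, which at a point are proportional to the elasticities.
Buyer share = εs/(εs + |εd|) = 0.9/(0.9 + 3.4) = 9/43; seller share = |εd|/(εs + |εd|) = 34/43.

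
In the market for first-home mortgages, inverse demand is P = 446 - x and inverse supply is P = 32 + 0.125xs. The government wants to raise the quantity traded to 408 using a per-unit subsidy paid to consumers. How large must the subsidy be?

Required subsidy s = 45 per unit

At x = 408, from the demand curve buyers pay Pb = 446 − 1·408 = 38; from the supply curve sellers need Ps = 32 + 0.125·408 = 83.
The subsidy must fill the gap: s = Ps − Pb = 83 − 38 = 45.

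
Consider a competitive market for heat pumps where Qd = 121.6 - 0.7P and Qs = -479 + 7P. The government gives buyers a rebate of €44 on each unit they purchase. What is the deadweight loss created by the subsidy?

Deadweight loss = €616

Pre-subsidy: 121.6 - 0.7P = -479 + 7P gives P* = 78, Q* = 67.
With the rebate, buyers effectively pay Pb = Ps − 44, where Ps is the price sellers receive.
Demand in terms of Ps becomes Qd = 121.6 − 0.7(Ps − 44) = 152.4 - 0.7Ps. Setting this equal to supply: 152.4 - 0.7Ps = -479 + 7Ps, so Ps = 82.
Buyers pay Pb = 82 − 44 = 38; Q' = -479 + 7·82 = 95.
The subsidy expands output by 95 − 67 = 28 past the efficient level; on those units the gap between marginal cost and willingness to pay runs from 0 up to 44.
DWL = ½ × 44 × 28 = 616.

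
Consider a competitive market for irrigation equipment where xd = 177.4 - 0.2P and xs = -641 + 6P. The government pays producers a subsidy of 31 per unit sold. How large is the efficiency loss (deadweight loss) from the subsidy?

Pre-subsidy: 177.4 - 0.2P = -641 + 6P gives P* = 132, x* = 151.
With the subsidy, sellers receive Ps = Pb + 31 for each unit, where Pb is the price buyers pay.
Supply in terms of Pb becomes xs = -641 + 6(Pb + 31) = -455 + 6Pb. Setting this equal to demand: 177.4 - 0.2Pb = -455 + 6Pb, so Pb = 102.
Sellers receive Ps = 102 + 31 = 133; x' = 177.4 − 0.2·102 = 157.
The subsidy expands output by 157 − 151 = 6 past the efficient level; on those units the gap between marginal cost and willingness to pay runs from 0 up to 31.
DWL = ½ × 31 × 6 = 93.

Deadweight loss = 93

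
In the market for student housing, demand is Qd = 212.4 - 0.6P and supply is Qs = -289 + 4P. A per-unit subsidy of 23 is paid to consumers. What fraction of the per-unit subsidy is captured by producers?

Pre-subsidy: 212.4 - 0.6P = -289 + 4P gives P* = 109, Q* = 147.
With the rebate, buyers effectively pay Pb = Ps − 23, where Ps is the price sellers receive.
Demand in terms of Ps becomes Qd = 212.4 − 0.6(Ps − 23) = 226.2 - 0.6Ps. Setting this equal to supply: 226.2 - 0.6Ps = -289 + 4Ps, so Ps = 112.
Buyers pay Pb = 112 − 23 = 89; Q' = -289 + 4·112 = 159.
Buyers' price falls by P* − Pb = 109 − 89 = 20; sellers' price rises by Ps − P* = 112 − 109 = 3.
So producers capture 3/23 = 3/23 of each unit of subsidy.

Producer share = 3/23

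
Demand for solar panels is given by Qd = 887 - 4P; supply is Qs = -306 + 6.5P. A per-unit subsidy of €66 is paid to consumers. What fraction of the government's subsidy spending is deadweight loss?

Pre-subsidy: 887 - 4P = -306 + 6.5P gives P* = 2386/21, Q* = 9083/21.
With the rebate, buyers effectively pay Pb = Ps − 66, where Ps is the price sellers receive.
Demand in terms of Ps becomes Qd = 887 − 4(Ps − 66) = 1151 - 4Ps. Setting this equal to supply: 1151 - 4Ps = -306 + 6.5Ps, so Ps = 2914/21.
Buyers pay Pb = 2914/21 − 66 = 1528/21; Q' = -306 + 6.5·(2914/21) = 12515/21.
ΔCS = ½(9083/21 + 12515/21)(2386/21 − 1528/21) = 3088514/147; ΔPS = ½(9083/21 + 12515/21)(2914/21 − 2386/21) = 1900624/147.
Government spending = 66 × 12515/21 = 275330/7.
DWL = ½ × 66 × (12515/21 − 9083/21) = 37752/7; fraction = (37752/7) / (275330/7) = 1716/12515.

DWL / government spending = 1716/12515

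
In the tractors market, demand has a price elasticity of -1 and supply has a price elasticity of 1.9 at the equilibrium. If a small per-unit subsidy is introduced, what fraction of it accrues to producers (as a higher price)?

Producer share = 10/29

For a small subsidy around the equilibrium, the benefit split depends on the relative slopes, which at a point are proportional to the elasticities.
Buyer share = εs/(εs + |εd|) = 1.9/(1.9 + 1) = 19/29; seller share = |εd|/(εs + |εd|) = 10/29.
So producers capture 10/29 of the subsidy.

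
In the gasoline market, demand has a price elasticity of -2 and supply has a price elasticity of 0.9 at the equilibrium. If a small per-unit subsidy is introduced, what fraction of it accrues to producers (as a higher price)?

For a small subsidy around the equilibrium, the benefit split depends on the relative slopes, which at a point are proportional to the elasticities.
Buyer share = εs/(εs + |εd|) = 0.9/(0.9 + 2) = 9/29; seller share = |εd|/(εs + |εd|) = 20/29.
So producers capture 20/29 of the subsidy.

Producer share = 20/29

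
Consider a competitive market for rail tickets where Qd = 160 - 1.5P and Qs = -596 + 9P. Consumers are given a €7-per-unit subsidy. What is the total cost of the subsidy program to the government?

Government cost = €427

Pre-subsidy: 160 - 1.5P = -596 + 9P gives P* = 72, Q* = 52.
With the rebate, buyers effectively pay Pb = Ps − 7, where Ps is the price sellers receive.
Demand in terms of Ps becomes Qd = 160 − 1.5(Ps − 7) = 170.5 - 1.5Ps. Setting this equal to supply: 170.5 - 1.5Ps = -596 + 9Ps, so Ps = 73.
Buyers pay Pb = 73 − 7 = 66; Q' = -596 + 9·73 = 61.
Government outlay = subsidy × quantity = 7 × 61 = 427.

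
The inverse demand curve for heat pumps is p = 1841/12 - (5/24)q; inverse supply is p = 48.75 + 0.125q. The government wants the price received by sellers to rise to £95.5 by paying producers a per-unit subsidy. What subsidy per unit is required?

At a seller price of 95.5, quantity supplied is -390 + 8·95.5 = 374.
Buyers absorb 374 only when they pay pb = 1841/12 − (5/24)·374 = 75.5.
s = ps − pb = 95.5 − 75.5 = 20.

Required subsidy s = £20 per unit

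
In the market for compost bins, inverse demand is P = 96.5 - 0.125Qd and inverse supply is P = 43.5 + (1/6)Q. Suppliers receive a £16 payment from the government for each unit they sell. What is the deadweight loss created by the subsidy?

Pre-subsidy: 96.5 - 0.125Q = 43.5 + (1/6)Q gives Q* = 1272/7 and P* = 1033/14.
With the subsidy, sellers receive Ps = Pb + 16 for each unit, where Pb is the price buyers pay.
On the curves, Pb = 96.5 - 0.125Q and Ps = 43.5 + (1/6)Q; the wedge Ps − Pb = 16 gives 43.5 + (1/6)Q − (96.5 - 0.125Q) = 16, so Q' = 1656/7.
Then Pb = 96.5 − 0.125·(1656/7) = 937/14 and Ps = 43.5 + (1/6)·(1656/7) = 1161/14.
The subsidy expands output by 1656/7 − 1272/7 = 384/7 past the efficient level; on those units the gap between marginal cost and willingness to pay runs from 0 up to 16.
DWL = ½ × 16 × 384/7 = 3072/7.

Deadweight loss = 3072/7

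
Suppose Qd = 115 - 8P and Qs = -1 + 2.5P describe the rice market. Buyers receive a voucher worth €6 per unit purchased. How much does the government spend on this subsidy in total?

Pre-subsidy: 115 - 8P = -1 + 2.5P gives P* = 232/21, Q* = 559/21.
With the rebate, buyers effectively pay Pb = Ps − 6, where Ps is the price sellers receive.
Demand in terms of Ps becomes Qd = 115 − 8(Ps − 6) = 163 - 8Ps. Setting this equal to supply: 163 - 8Ps = -1 + 2.5Ps, so Ps = 328/21.
Buyers pay Pb = 328/21 − 6 = 202/21; Q' = -1 + 2.5·(328/21) = 799/21.
Government outlay = subsidy × quantity = 6 × 799/21 = 1598/7.

Government cost = 1598/7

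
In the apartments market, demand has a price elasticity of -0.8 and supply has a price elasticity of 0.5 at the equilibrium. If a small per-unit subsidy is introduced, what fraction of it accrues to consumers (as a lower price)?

For a small subsidy around the equilibrium, the benefit split depends on the relative slopes, which at a point are proportional to the elasticities.
Buyer share = εs/(εs + |εd|) = 0.5/(0.5 + 0.8) = 5/13; seller share = |εd|/(εs + |εd|) = 8/13.

Consumer share = 5/13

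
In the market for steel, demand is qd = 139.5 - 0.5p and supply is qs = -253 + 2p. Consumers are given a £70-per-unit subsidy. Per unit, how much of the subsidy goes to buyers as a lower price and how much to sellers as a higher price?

Buyers gain £56 per unit; sellers gain £14 per unit

Pre-subsidy: 139.5 - 0.5p = -253 + 2p gives p* = 157, q* = 61.
With the rebate, buyers effectively pay pb = ps − 70, where ps is the price sellers receive.
Demand in terms of ps becomes qd = 139.5 − 0.5(ps − 70) = 174.5 - 0.5ps. Setting this equal to supply: 174.5 - 0.5ps = -253 + 2ps, so ps = 171.
Buyers pay pb = 171 − 70 = 101; q' = -253 + 2·171 = 89.
Buyers' price falls by p* − pb = 157 − 101 = 56; sellers' price rises by ps − p* = 171 − 157 = 14.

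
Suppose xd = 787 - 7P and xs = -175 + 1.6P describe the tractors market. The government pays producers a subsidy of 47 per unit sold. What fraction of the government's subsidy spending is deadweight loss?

DWL / government spending = 1316/2803

Pre-subsidy: 787 - 7P = -175 + 1.6P gives P* = 4810/43, x* = 171/43.
With the subsidy, sellers receive Ps = Pb + 47 for each unit, where Pb is the price buyers pay.
Supply in terms of Pb becomes xs = -175 + 1.6(Pb + 47) = -99.8 + 1.6Pb. Setting this equal to demand: 787 - 7Pb = -99.8 + 1.6Pb, so Pb = 4434/43.
Sellers receive Ps = 4434/43 + 47 = 6455/43; x' = 787 − 7·(4434/43) = 2803/43.
ΔCS = ½(171/43 + 2803/43)(4810/43 − 4434/43) = 559112/1849; ΔPS = ½(171/43 + 2803/43)(6455/43 − 4810/43) = 2446115/1849.
Government spending = 47 × 2803/43 = 131741/43.
DWL = ½ × 47 × (2803/43 − 171/43) = 61852/43; fraction = (61852/43) / (131741/43) = 1316/2803.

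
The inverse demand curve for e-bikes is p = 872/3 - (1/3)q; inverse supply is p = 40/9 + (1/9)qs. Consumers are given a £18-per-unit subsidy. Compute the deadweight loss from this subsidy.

Deadweight loss = £364.5

Pre-subsidy: 872/3 - (1/3)q = 40/9 + (1/9)q gives q* = 644 and p* = 76.
With the rebate, buyers effectively pay pb = ps − 18, where ps is the price sellers receive.
On the curves, pb = 872/3 - (1/3)q and ps = 40/9 + (1/9)q; the wedge ps − pb = 18 gives 40/9 + (1/9)q − (872/3 - (1/3)q) = 18, so q' = 684.5.
Then pb = 872/3 − (1/3)·684.5 = 62.5 and ps = 40/9 + (1/9)·684.5 = 80.5.
The subsidy expands output by 684.5 − 644 = 40.5 past the efficient level; on those units the gap between marginal cost and willingness to pay runs from 0 up to 18.
DWL = ½ × 18 × 40.5 = 364.5.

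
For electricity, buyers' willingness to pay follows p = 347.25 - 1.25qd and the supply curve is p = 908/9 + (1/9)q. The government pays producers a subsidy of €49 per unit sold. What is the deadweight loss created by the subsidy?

Deadweight loss = €882

Pre-subsidy: 347.25 - 1.25q = 908/9 + (1/9)q gives q* = 181 and p* = 121.
With the subsidy, sellers receive ps = pb + 49 for each unit, where pb is the price buyers pay.
On the curves, pb = 347.25 - 1.25q and ps = 908/9 + (1/9)q; the wedge ps − pb = 49 gives 908/9 + (1/9)q − (347.25 - 1.25q) = 49, so q' = 217.
Then pb = 347.25 − 1.25·217 = 76 and ps = 908/9 + (1/9)·217 = 125.
The subsidy expands output by 217 − 181 = 36 past the efficient level; on those units the gap between marginal cost and willingness to pay runs from 0 up to 49.
DWL = ½ × 49 × 36 = 882.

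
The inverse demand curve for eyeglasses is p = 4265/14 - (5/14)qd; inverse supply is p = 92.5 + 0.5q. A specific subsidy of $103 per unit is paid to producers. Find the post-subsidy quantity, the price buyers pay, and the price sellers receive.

Pre-subsidy: 4265/14 - (5/14)q = 92.5 + 0.5q gives q* = 247.5 and p* = 216.25.
With the subsidy, sellers receive ps = pb + 103 for each unit, where pb is the price buyers pay.
On the curves, pb = 4265/14 - (5/14)q and ps = 92.5 + 0.5q; the wedge ps − pb = 103 gives 92.5 + 0.5q − (4265/14 - (5/14)q) = 103, so q' = 1103/3.
Then pb = 4265/14 − (5/14)·(1103/3) = 520/3 and ps = 92.5 + 0.5·(1103/3) = 829/3.

q' = 1103/3; buyers pay 520/3; sellers receive 829/3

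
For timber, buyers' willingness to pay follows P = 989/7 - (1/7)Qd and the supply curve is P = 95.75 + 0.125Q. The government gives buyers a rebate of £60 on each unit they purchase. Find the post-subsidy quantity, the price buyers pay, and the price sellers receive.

Pre-subsidy: 989/7 - (1/7)Q = 95.75 + 0.125Q gives Q* = 170 and P* = 117.
With the rebate, buyers effectively pay Pb = Ps − 60, where Ps is the price sellers receive.
On the curves, Pb = 989/7 - (1/7)Q and Ps = 95.75 + 0.125Q; the wedge Ps − Pb = 60 gives 95.75 + 0.125Q − (989/7 - (1/7)Q) = 60, so Q' = 394.
Then Pb = 989/7 − (1/7)·394 = 85 and Ps = 95.75 + 0.125·394 = 145.

Q' = 394; buyers pay £85; sellers receive £145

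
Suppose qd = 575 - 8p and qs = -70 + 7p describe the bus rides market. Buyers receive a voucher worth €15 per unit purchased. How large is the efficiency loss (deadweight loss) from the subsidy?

Pre-subsidy: 575 - 8p = -70 + 7p gives p* = 43, q* = 231.
With the rebate, buyers effectively pay pb = ps − 15, where ps is the price sellers receive.
Demand in terms of ps becomes qd = 575 − 8(ps − 15) = 695 - 8ps. Setting this equal to supply: 695 - 8ps = -70 + 7ps, so ps = 51.
Buyers pay pb = 51 − 15 = 36; q' = -70 + 7·51 = 287.
The subsidy expands output by 287 − 231 = 56 past the efficient level; on those units the gap between marginal cost and willingness to pay runs from 0 up to 15.
DWL = ½ × 15 × 56 = 420.

Deadweight loss = €420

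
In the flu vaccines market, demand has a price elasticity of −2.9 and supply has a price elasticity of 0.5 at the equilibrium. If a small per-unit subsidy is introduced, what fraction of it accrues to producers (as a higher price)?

For a small subsidy around the equilibrium, the benefit split depends on the relative slopes, which at a point are proportional to the elasticities.
Buyer share = εs/(εs + |εd|) = 0.5/(0.5 + 2.9) = 5/34; seller share = |εd|/(εs + |εd|) = 29/34.
So producers capture 29/34 of the subsidy.

Producer share = 29/34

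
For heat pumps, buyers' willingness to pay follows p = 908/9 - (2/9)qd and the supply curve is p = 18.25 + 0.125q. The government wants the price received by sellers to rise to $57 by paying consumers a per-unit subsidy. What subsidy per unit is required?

Required subsidy s = $25 per unit

At a seller price of 57, quantity supplied is -146 + 8·57 = 310.
Buyers absorb 310 only when they pay pb = 908/9 − (2/9)·310 = 32.
s = ps − pb = 57 − 32 = 25.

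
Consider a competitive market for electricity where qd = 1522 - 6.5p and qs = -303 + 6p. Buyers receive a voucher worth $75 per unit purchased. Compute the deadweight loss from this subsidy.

Pre-subsidy: 1522 - 6.5p = -303 + 6p gives p* = 146, q* = 573.
With the rebate, buyers effectively pay pb = ps − 75, where ps is the price sellers receive.
Demand in terms of ps becomes qd = 1522 − 6.5(ps − 75) = 2009.5 - 6.5ps. Setting this equal to supply: 2009.5 - 6.5ps = -303 + 6ps, so ps = 185.
Buyers pay pb = 185 − 75 = 110; q' = -303 + 6·185 = 807.
The subsidy expands output by 807 − 573 = 234 past the efficient level; on those units the gap between marginal cost and willingness to pay runs from 0 up to 75.
DWL = ½ × 75 × 234 = 8775.

Deadweight loss = $8775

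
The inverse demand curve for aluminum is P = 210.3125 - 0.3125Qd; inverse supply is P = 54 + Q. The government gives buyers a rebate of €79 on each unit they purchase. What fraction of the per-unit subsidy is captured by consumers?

Pre-subsidy: 210.3125 - 0.3125Q = 54 + Q gives Q* = 2501/21 and P* = 3635/21.
With the rebate, buyers effectively pay Pb = Ps − 79, where Ps is the price sellers receive.
On the curves, Pb = 210.3125 - 0.3125Q and Ps = 54 + Q; the wedge Ps − Pb = 79 gives 54 + Q − (210.3125 - 0.3125Q) = 79, so Q' = 1255/7.
Then Pb = 210.3125 − 0.3125·(1255/7) = 1080/7 and Ps = 54 + 1·(1255/7) = 1633/7.
Buyers' price falls by P* − Pb = 3635/21 − 1080/7 = 395/21; sellers' price rises by Ps − P* = 1633/7 − 3635/21 = 1264/21.
So consumers capture (395/21)/79 = 5/21 of each unit of subsidy.

Consumer share = 5/21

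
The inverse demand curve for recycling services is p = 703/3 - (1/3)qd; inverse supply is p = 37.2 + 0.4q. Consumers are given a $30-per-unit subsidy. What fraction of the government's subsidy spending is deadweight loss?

DWL / government spending = 225/3407

Pre-subsidy: 703/3 - (1/3)q = 37.2 + 0.4q gives q* = 2957/11 and p* = 1592/11.
With the rebate, buyers effectively pay pb = ps − 30, where ps is the price sellers receive.
On the curves, pb = 703/3 - (1/3)q and ps = 37.2 + 0.4q; the wedge ps − pb = 30 gives 37.2 + 0.4q − (703/3 - (1/3)q) = 30, so q' = 3407/11.
Then pb = 703/3 − (1/3)·(3407/11) = 1442/11 and ps = 37.2 + 0.4·(3407/11) = 1772/11.
ΔCS = ½(2957/11 + 3407/11)(1592/11 − 1442/11) = 477300/121; ΔPS = ½(2957/11 + 3407/11)(1772/11 − 1592/11) = 572760/121.
Government spending = 30 × 3407/11 = 102210/11.
DWL = ½ × 30 × (3407/11 − 2957/11) = 6750/11; fraction = (6750/11) / (102210/11) = 225/3407.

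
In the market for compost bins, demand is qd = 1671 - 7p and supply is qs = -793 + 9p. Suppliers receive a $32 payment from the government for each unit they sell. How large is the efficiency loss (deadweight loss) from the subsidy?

Pre-subsidy: 1671 - 7p = -793 + 9p gives p* = 154, q* = 593.
With the subsidy, sellers receive ps = pb + 32 for each unit, where pb is the price buyers pay.
Supply in terms of pb becomes qs = -793 + 9(pb + 32) = -505 + 9pb. Setting this equal to demand: 1671 - 7pb = -505 + 9pb, so pb = 136.
Sellers receive ps = 136 + 32 = 168; q' = 1671 − 7·136 = 719.
The subsidy expands output by 719 − 593 = 126 past the efficient level; on those units the gap between marginal cost and willingness to pay runs from 0 up to 32.
DWL = ½ × 32 × 126 = 2016.

Deadweight loss = $2016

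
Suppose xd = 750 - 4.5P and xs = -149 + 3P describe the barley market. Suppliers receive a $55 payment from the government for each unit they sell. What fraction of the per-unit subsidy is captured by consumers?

Pre-subsidy: 750 - 4.5P = -149 + 3P gives P* = 1798/15, x* = 210.6.
With the subsidy, sellers receive Ps = Pb + 55 for each unit, where Pb is the price buyers pay.
Supply in terms of Pb becomes xs = -149 + 3(Pb + 55) = 16 + 3Pb. Setting this equal to demand: 750 - 4.5Pb = 16 + 3Pb, so Pb = 1468/15.
Sellers receive Ps = 1468/15 + 55 = 2293/15; x' = 750 − 4.5·(1468/15) = 309.6.
Buyers' price falls by P* − Pb = 1798/15 − 1468/15 = 22; sellers' price rises by Ps − P* = 2293/15 − 1798/15 = 33.
So consumers capture 22/55 = 0.4 of each unit of subsidy.

Consumer share = 0.4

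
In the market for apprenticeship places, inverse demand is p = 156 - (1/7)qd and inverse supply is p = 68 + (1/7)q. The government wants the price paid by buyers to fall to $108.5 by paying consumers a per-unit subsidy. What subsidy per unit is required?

At a buyer price of 108.5, quantity demanded is 1092 − 7·108.5 = 332.5.
Sellers supply 332.5 only when they receive ps = 68 + (1/7)·332.5 = 115.5.
s = ps − pb = 115.5 − 108.5 = 7.

Required subsidy s = $7 per unit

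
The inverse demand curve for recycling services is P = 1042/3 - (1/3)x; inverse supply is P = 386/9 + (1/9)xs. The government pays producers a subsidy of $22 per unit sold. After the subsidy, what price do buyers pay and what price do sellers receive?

Buyers pay $102.5; sellers receive $124.5

Pre-subsidy: 1042/3 - (1/3)x = 386/9 + (1/9)x gives x* = 685 and P* = 119.
With the subsidy, sellers receive Ps = Pb + 22 for each unit, where Pb is the price buyers pay.
On the curves, Pb = 1042/3 - (1/3)x and Ps = 386/9 + (1/9)x; the wedge Ps − Pb = 22 gives 386/9 + (1/9)x − (1042/3 - (1/3)x) = 22, so x' = 734.5.
Then Pb = 1042/3 − (1/3)·734.5 = 102.5 and Ps = 386/9 + (1/9)·734.5 = 124.5.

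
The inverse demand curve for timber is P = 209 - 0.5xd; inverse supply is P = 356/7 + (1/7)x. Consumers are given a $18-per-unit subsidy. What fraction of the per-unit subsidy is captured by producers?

Pre-subsidy: 209 - 0.5x = 356/7 + (1/7)x gives x* = 246 and P* = 86.
With the rebate, buyers effectively pay Pb = Ps − 18, where Ps is the price sellers receive.
On the curves, Pb = 209 - 0.5x and Ps = 356/7 + (1/7)x; the wedge Ps − Pb = 18 gives 356/7 + (1/7)x − (209 - 0.5x) = 18, so x' = 274.
Then Pb = 209 − 0.5·274 = 72 and Ps = 356/7 + (1/7)·274 = 90.
Buyers' price falls by P* − Pb = 86 − 72 = 14; sellers' price rises by Ps − P* = 90 − 86 = 4.
So producers capture 4/18 = 2/9 of each unit of subsidy.

Producer share = 2/9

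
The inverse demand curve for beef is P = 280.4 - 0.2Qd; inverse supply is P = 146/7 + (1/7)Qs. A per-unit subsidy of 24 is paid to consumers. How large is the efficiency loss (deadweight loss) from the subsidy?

Deadweight loss = 840

Pre-subsidy: 280.4 - 0.2Q = 146/7 + (1/7)Q gives Q* = 757 and P* = 129.
With the rebate, buyers effectively pay Pb = Ps − 24, where Ps is the price sellers receive.
On the curves, Pb = 280.4 - 0.2Q and Ps = 146/7 + (1/7)Q; the wedge Ps − Pb = 24 gives 146/7 + (1/7)Q − (280.4 - 0.2Q) = 24, so Q' = 827.
Then Pb = 280.4 − 0.2·827 = 115 and Ps = 146/7 + (1/7)·827 = 139.
The subsidy expands output by 827 − 757 = 70 past the efficient level; on those units the gap between marginal cost and willingness to pay runs from 0 up to 24.
DWL = ½ × 24 × 70 = 840.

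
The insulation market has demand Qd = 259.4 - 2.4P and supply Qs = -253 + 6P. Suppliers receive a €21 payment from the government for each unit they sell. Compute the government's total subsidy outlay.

Pre-subsidy: 259.4 - 2.4P = -253 + 6P gives P* = 61, Q* = 113.
With the subsidy, sellers receive Ps = Pb + 21 for each unit, where Pb is the price buyers pay.
Supply in terms of Pb becomes Qs = -253 + 6(Pb + 21) = -127 + 6Pb. Setting this equal to demand: 259.4 - 2.4Pb = -127 + 6Pb, so Pb = 46.
Sellers receive Ps = 46 + 21 = 67; Q' = 259.4 − 2.4·46 = 149.
Government outlay = subsidy × quantity = 21 × 149 = 3129.

Government cost = €3129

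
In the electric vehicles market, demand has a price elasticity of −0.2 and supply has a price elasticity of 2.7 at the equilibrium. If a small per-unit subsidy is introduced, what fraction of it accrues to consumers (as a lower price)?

Consumer share = 27/29

For a small subsidy around the equilibrium, the benefit split depends on the relative slopes, which at a point are proportional to the elasticities.
Buyer share = εs/(εs + |εd|) = 2.7/(2.7 + 0.2) = 27/29; seller share = |εd|/(εs + |εd|) = 2/29.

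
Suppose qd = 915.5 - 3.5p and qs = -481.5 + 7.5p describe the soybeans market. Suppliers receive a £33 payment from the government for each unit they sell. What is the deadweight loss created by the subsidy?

Deadweight loss = £1299.375

Pre-subsidy: 915.5 - 3.5p = -481.5 + 7.5p gives p* = 127, q* = 471.
With the subsidy, sellers receive ps = pb + 33 for each unit, where pb is the price buyers pay.
Supply in terms of pb becomes qs = -481.5 + 7.5(pb + 33) = -234 + 7.5pb. Setting this equal to demand: 915.5 - 3.5pb = -234 + 7.5pb, so pb = 104.5.
Sellers receive ps = 104.5 + 33 = 137.5; q' = 915.5 − 3.5·104.5 = 549.75.
The subsidy expands output by 549.75 − 471 = 78.75 past the efficient level; on those units the gap between marginal cost and willingness to pay runs from 0 up to 33.
DWL = ½ × 33 × 78.75 = 1299.375.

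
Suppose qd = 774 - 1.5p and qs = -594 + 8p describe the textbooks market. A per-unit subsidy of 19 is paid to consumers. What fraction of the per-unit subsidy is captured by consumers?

Pre-subsidy: 774 - 1.5p = -594 + 8p gives p* = 144, q* = 558.
With the rebate, buyers effectively pay pb = ps − 19, where ps is the price sellers receive.
Demand in terms of ps becomes qd = 774 − 1.5(ps − 19) = 802.5 - 1.5ps. Setting this equal to supply: 802.5 - 1.5ps = -594 + 8ps, so ps = 147.
Buyers pay pb = 147 − 19 = 128; q' = -594 + 8·147 = 582.
Buyers' price falls by p* − pb = 144 − 128 = 16; sellers' price rises by ps − p* = 147 − 144 = 3.
So consumers capture 16/19 = 16/19 of each unit of subsidy.

Consumer share = 16/19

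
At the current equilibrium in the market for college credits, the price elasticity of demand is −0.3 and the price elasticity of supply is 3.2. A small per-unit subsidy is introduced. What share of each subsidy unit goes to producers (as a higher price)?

Producer share = 3/35

For a small subsidy around the equilibrium, the benefit split depends on the relative slopes, which at a point are proportional to the elasticities.
Buyer share = εs/(εs + |εd|) = 3.2/(3.2 + 0.3) = 32/35; seller share = |εd|/(εs + |εd|) = 3/35.
So producers capture 3/35 of the subsidy.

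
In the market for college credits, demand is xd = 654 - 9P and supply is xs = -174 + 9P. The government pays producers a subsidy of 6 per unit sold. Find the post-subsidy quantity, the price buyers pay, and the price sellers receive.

Pre-subsidy: 654 - 9P = -174 + 9P gives P* = 46, x* = 240.
With the subsidy, sellers receive Ps = Pb + 6 for each unit, where Pb is the price buyers pay.
Supply in terms of Pb becomes xs = -174 + 9(Pb + 6) = -120 + 9Pb. Setting this equal to demand: 654 - 9Pb = -120 + 9Pb, so Pb = 43.
Sellers receive Ps = 43 + 6 = 49; x' = 654 − 9·43 = 267.

x' = 267; buyers pay 43; sellers receive 49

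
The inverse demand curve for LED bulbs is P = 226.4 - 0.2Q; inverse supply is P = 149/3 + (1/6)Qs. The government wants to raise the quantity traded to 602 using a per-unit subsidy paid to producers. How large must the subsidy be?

At Q = 602, from the demand curve buyers pay Pb = 226.4 − 0.2·602 = 106; from the supply curve sellers need Ps = 149/3 + (1/6)·602 = 150.
The subsidy must fill the gap: s = Ps − Pb = 150 − 106 = 44.

Required subsidy s = 44 per unit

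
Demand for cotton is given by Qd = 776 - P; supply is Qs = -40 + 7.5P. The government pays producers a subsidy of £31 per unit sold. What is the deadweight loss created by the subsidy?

Deadweight loss = 14415/34

Pre-subsidy: 776 - P = -40 + 7.5P gives P* = 96, Q* = 680.
With the subsidy, sellers receive Ps = Pb + 31 for each unit, where Pb is the price buyers pay.
Supply in terms of Pb becomes Qs = -40 + 7.5(Pb + 31) = 192.5 + 7.5Pb. Setting this equal to demand: 776 - Pb = 192.5 + 7.5Pb, so Pb = 1167/17.
Sellers receive Ps = 1167/17 + 31 = 1694/17; Q' = 776 − 1·(1167/17) = 12025/17.
The subsidy expands output by 12025/17 − 680 = 465/17 past the efficient level; on those units the gap between marginal cost and willingness to pay runs from 0 up to 31.
DWL = ½ × 31 × 465/17 = 14415/34.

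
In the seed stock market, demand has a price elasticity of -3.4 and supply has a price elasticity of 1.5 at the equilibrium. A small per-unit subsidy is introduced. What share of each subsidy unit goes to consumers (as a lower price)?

Consumer share = 15/49

For a small subsidy around the equilibrium, the benefit split depends on the relative slopes, which at a point are proportional to the elasticities.
Buyer share = εs/(εs + |εd|) = 1.5/(1.5 + 3.4) = 15/49; seller share = |εd|/(εs + |εd|) = 34/49.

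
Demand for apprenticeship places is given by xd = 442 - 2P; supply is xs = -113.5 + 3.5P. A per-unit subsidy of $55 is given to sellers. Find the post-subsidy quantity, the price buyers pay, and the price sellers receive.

Pre-subsidy: 442 - 2P = -113.5 + 3.5P gives P* = 101, x* = 240.
With the subsidy, sellers receive Ps = Pb + 55 for each unit, where Pb is the price buyers pay.
Supply in terms of Pb becomes xs = -113.5 + 3.5(Pb + 55) = 79 + 3.5Pb. Setting this equal to demand: 442 - 2Pb = 79 + 3.5Pb, so Pb = 66.
Sellers receive Ps = 66 + 55 = 121; x' = 442 − 2·66 = 310.

x' = 310; buyers pay $66; sellers receive $121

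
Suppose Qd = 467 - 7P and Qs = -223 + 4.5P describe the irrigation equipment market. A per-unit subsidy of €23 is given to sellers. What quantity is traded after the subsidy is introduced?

Q' = 110

Pre-subsidy: 467 - 7P = -223 + 4.5P gives P* = 60, Q* = 47.
With the subsidy, sellers receive Ps = Pb + 23 for each unit, where Pb is the price buyers pay.
Supply in terms of Pb becomes Qs = -223 + 4.5(Pb + 23) = -119.5 + 4.5Pb. Setting this equal to demand: 467 - 7Pb = -119.5 + 4.5Pb, so Pb = 51.
Sellers receive Ps = 51 + 23 = 74; Q' = 467 − 7·51 = 110.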